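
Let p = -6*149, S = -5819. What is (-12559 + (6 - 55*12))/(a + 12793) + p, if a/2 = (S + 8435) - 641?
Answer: -14981455/16743 ≈ -894.79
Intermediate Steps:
a = 3950 (a = 2*((-5819 + 8435) - 641) = 2*(2616 - 641) = 2*1975 = 3950)
p = -894
(-12559 + (6 - 55*12))/(a + 12793) + p = (-12559 + (6 - 55*12))/(3950 + 12793) - 894 = (-12559 + (6 - 660))/16743 - 894 = (-12559 - 654)*(1/16743) - 894 = -13213*1/16743 - 894 = -13213/16743 - 894 = -14981455/16743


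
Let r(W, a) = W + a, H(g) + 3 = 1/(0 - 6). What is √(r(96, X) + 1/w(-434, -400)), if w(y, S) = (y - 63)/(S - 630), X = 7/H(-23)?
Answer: 2*√2137007558/9443 ≈ 9.7909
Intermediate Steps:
H(g) = -19/6 (H(g) = -3 + 1/(0 - 6) = -3 + 1/(-6) = -3 - ⅙ = -19/6)
X = -42/19 (X = 7/(-19/6) = 7*(-6/19) = -42/19 ≈ -2.2105)
w(y, S) = (-63 + y)/(-630 + S)
√(r(96, X) + 1/w(-434, -400)) = √((96 - 42/19) + 1/((-63 - 434)/(-630 - 400))) = √(1782/19 + 1/(-497/(-1030))) = √(1782/19 + 1/(-1/1030*(-497))) = √(1782/19 + 1/(497/1030)) = √(1782/19 + 1030/497) = √(905224/9443) = 2*√2137007558/9443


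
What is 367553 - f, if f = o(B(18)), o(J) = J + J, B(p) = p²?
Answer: 366905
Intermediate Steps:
o(J) = 2*J
f = 648 (f = 2*18² = 2*324 = 648)
367553 - f = 367553 - 1*648 = 367553 - 648 = 366905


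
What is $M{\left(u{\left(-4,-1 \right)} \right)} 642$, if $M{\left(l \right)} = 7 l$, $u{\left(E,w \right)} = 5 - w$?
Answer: $26964$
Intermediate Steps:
$M{\left(u{\left(-4,-1 \right)} \right)} 642 = 7 \left(5 - -1\right) 642 = 7 \left(5 + 1\right) 642 = 7 \cdot 6 \cdot 642 = 42 \cdot 642 = 26964$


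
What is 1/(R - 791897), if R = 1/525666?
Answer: -525666/416273328401 ≈ -1.2628e-6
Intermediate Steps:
R = 1/525666 ≈ 1.9023e-6
1/(R - 791897) = 1/(1/525666 - 791897) = 1/(-416273328401/525666) = -525666/416273328401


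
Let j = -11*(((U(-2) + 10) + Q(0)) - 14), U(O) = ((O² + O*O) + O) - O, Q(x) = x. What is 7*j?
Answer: -308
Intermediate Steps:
U(O) = 2*O² (U(O) = ((O² + O²) + O) - O = (2*O² + O) - O = (O + 2*O²) - O = 2*O²)
j = -44 (j = -11*(((2*(-2)² + 10) + 0) - 14) = -11*(((2*4 + 10) + 0) - 14) = -11*(((8 + 10) + 0) - 14) = -11*((18 + 0) - 14) = -11*(18 - 14) = -11*4 = -44)
7*j = 7*(-44) = -308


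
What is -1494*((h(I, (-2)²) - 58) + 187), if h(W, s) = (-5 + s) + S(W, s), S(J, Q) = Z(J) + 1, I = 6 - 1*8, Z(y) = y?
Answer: -189738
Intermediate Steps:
I = -2 (I = 6 - 8 = -2)
S(J, Q) = 1 + J (S(J, Q) = J + 1 = 1 + J)
h(W, s) = -4 + W + s (h(W, s) = (-5 + s) + (1 + W) = -4 + W + s)
-1494*((h(I, (-2)²) - 58) + 187) = -1494*(((-4 - 2 + (-2)²) - 58) + 187) = -1494*(((-4 - 2 + 4) - 58) + 187) = -1494*((-2 - 58) + 187) = -1494*(-60 + 187) = -1494*127 = -189738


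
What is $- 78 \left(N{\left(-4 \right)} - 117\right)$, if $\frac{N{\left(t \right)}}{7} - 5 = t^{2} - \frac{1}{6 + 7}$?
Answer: $-2298$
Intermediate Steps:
$N{\left(t \right)} = \frac{448}{13} + 7 t^{2}$ ($N{\left(t \right)} = 35 + 7 \left(t^{2} - \frac{1}{6 + 7}\right) = 35 + 7 \left(t^{2} - \frac{1}{13}\right) = 35 + 7 \left(- \frac{1}{13} + t^{2}\right) = 35 + \left(- \frac{7}{13} + 7 t^{2}\right) = \frac{448}{13} + 7 t^{2}$)
$- 78 \left(N{\left(-4 \right)} - 117\right) = - 78 \left(\left(\frac{448}{13} + 7 \left(-4\right)^{2}\right) - 117\right) = - 78 \left(\left(\frac{448}{13} + 7 \cdot 16\right) - 117\right) = - 78 \left(\left(\frac{448}{13} + 112\right) - 117\right) = - 78 \left(\frac{1904}{13} - 117\right) = \left(-78\right) \frac{383}{13} = -2298$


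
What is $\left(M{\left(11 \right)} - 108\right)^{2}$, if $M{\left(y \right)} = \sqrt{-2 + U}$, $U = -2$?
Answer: $11660 - 432 i \approx 11660.0 - 432.0 i$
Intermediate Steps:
$M{\left(y \right)} = 2 i$ ($M{\left(y \right)} = \sqrt{-2 - 2} = \sqrt{-4} = 2 i$)
$\left(M{\left(11 \right)} - 108\right)^{2} = \left(2 i - 108\right)^{2} = \left(-108 + 2 i\right)^{2}$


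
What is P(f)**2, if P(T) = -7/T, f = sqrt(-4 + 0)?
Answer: -49/4 ≈ -12.250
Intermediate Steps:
f = 2*I (f = sqrt(-4) = 2*I ≈ 2.0*I)
P(f)**2 = (-7*(-I/2))**2 = (-(-7)*I/2)**2 = (7*I/2)**2 = -49/4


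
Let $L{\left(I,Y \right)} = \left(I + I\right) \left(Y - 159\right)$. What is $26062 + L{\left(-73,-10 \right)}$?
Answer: $50736$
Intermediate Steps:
$L{\left(I,Y \right)} = 2 I \left(-159 + Y\right)$
$26062 + L{\left(-73,-10 \right)} = 26062 + 2 \left(-73\right) \left(-159 - 10\right) = 26062 + 2 \left(-73\right) \left(-169\right) = 26062 + 24674 = 50736$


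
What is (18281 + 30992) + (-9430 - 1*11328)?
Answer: 28515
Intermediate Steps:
(18281 + 30992) + (-9430 - 1*11328) = 49273 + (-9430 - 11328) = 49273 - 20758 = 28515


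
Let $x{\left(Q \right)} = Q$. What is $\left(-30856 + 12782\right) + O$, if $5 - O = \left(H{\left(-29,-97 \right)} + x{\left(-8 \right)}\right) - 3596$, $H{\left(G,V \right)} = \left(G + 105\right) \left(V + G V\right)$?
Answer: $-220881$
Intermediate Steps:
$H{\left(G,V \right)} = \left(105 + G\right) \left(V + G V\right)$
$O = -202807$ ($O = 5 - \left(\left(- 97 \left(105 + \left(-29\right)^{2} + 106 \left(-29\right)\right) - 8\right) - 3596\right) = 5 - \left(\left(- 97 \left(105 + 841 - 3074\right) - 8\right) - 3596\right) = 5 - \left(\left(\left(-97\right) \left(-2128\right) - 8\right) - 3596\right) = 5 - \left(\left(206416 - 8\right) - 3596\right) = 5 - \left(206408 - 3596\right) = 5 - 202812 = -202807$)
$\left(-30856 + 12782\right) + O = \left(-30856 + 12782\right) - 202807 = -18074 - 202807 = -220881$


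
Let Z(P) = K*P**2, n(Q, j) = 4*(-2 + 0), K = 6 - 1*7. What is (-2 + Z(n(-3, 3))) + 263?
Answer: 197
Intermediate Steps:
K = -1 (K = 6 - 7 = -1)
n(Q, j) = -8 (n(Q, j) = 4*(-2) = -8)
Z(P) = -P**2
(-2 + Z(n(-3, 3))) + 263 = (-2 - 1*(-8)**2) + 263 = (-2 - 1*64) + 263 = (-2 - 64) + 263 = -66 + 263 = 197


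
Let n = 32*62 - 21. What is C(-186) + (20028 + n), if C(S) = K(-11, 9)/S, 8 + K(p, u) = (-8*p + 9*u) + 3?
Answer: 2045081/93 ≈ 21990.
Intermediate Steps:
n = 1963 (n = 1984 - 21 = 1963)
K(p, u) = -5 - 8*p + 9*u (K(p, u) = -8 + ((-8*p + 9*u) + 3) = -8 + (3 - 8*p + 9*u) = -5 - 8*p + 9*u)
C(S) = 164/S (C(S) = (-5 - 8*(-11) + 9*9)/S = (-5 + 88 + 81)/S = 164/S)
C(-186) + (20028 + n) = 164/(-186) + (20028 + 1963) = 164*(-1/186) + 21991 = -82/93 + 21991 = 2045081/93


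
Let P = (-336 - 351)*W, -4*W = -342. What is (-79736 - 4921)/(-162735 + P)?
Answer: 56438/147649 ≈ 0.38224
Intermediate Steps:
W = 171/2 (W = -¼*(-342) = 171/2 ≈ 85.500)
P = -117477/2 (P = (-336 - 351)*(171/2) = -687*171/2 = -117477/2 ≈ -58739.)
(-79736 - 4921)/(-162735 + P) = (-79736 - 4921)/(-162735 - 117477/2) = -84657/(-442947/2) = -84657*(-2/442947) = 56438/147649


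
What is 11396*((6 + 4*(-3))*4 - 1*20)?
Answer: -501424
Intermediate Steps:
11396*((6 + 4*(-3))*4 - 1*20) = 11396*((6 - 12)*4 - 20) = 11396*(-6*4 - 20) = 11396*(-24 - 20) = 11396*(-44) = -501424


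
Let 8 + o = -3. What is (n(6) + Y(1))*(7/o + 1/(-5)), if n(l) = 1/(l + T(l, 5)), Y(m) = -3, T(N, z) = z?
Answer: 1472/605 ≈ 2.4331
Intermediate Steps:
o = -11 (o = -8 - 3 = -11)
n(l) = 1/(5 + l) (n(l) = 1/(l + 5) = 1/(5 + l))
(n(6) + Y(1))*(7/o + 1/(-5)) = (1/(5 + 6) - 3)*(7/(-11) + 1/(-5)) = (1/11 - 3)*(7*(-1/11) + 1*(-⅕)) = (1/11 - 3)*(-7/11 - ⅕) = -32/11*(-46/55) = 1472/605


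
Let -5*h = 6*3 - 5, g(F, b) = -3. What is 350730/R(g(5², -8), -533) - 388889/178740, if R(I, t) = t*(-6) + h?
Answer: 307234121447/2855728980 ≈ 107.59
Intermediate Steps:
h = -13/5 (h = -(6*3 - 5)/5 = -(18 - 5)/5 = -⅕*13 = -13/5 ≈ -2.6000)
R(I, t) = -13/5 - 6*t (R(I, t) = t*(-6) - 13/5 = -6*t - 13/5 = -13/5 - 6*t)
350730/R(g(5², -8), -533) - 388889/178740 = 350730/(-13/5 - 6*(-533)) - 388889/178740 = 350730/(-13/5 + 3198) - 388889*1/178740 = 350730/(15977/5) - 388889/178740 = 350730*(5/15977) - 388889/178740 = 1753650/15977 - 388889/178740 = 307234121447/2855728980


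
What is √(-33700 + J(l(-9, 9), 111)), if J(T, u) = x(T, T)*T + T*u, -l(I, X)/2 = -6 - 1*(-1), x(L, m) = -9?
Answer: 2*I*√8170 ≈ 180.78*I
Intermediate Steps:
l(I, X) = 10 (l(I, X) = -2*(-6 - 1*(-1)) = -2*(-6 + 1) = -2*(-5) = 10)
J(T, u) = -9*T + T*u
√(-33700 + J(l(-9, 9), 111)) = √(-33700 + 10*(-9 + 111)) = √(-33700 + 10*102) = √(-33700 + 1020) = √(-32680) = 2*I*√8170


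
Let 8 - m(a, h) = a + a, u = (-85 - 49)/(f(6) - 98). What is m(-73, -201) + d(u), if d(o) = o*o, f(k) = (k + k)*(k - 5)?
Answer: 289235/1849 ≈ 156.43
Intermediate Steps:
f(k) = 2*k*(-5 + k) (f(k) = (2*k)*(-5 + k) = 2*k*(-5 + k))
u = 67/43 (u = (-85 - 49)/(2*6*(-5 + 6) - 98) = -134/(2*6*1 - 98) = -134/(12 - 98) = -134/(-86) = -134*(-1/86) = 67/43 ≈ 1.5581)
d(o) = o²
m(a, h) = 8 - 2*a (m(a, h) = 8 - (a + a) = 8 - 2*a)
m(-73, -201) + d(u) = (8 - 2*(-73)) + (67/43)² = (8 + 146) + 4489/1849 = 154 + 4489/1849 = 289235/1849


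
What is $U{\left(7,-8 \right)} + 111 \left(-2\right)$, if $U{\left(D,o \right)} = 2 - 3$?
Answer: $-223$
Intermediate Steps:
$U{\left(D,o \right)} = -1$
$U{\left(7,-8 \right)} + 111 \left(-2\right) = -1 + 111 \left(-2\right) = -1 - 222 = -223$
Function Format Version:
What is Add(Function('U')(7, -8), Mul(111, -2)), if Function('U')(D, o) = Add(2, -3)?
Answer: -223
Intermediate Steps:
Function('U')(D, o) = -1
Add(Function('U')(7, -8), Mul(111, -2)) = Add(-1, Mul(111, -2)) = Add(-1, -222) = -223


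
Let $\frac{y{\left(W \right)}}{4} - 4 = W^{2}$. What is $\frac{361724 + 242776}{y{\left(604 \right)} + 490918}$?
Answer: $\frac{100750}{325033} \approx 0.30997$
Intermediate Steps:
$y{\left(W \right)} = 16 + 4 W^{2}$
$\frac{361724 + 242776}{y{\left(604 \right)} + 490918} = \frac{361724 + 242776}{\left(16 + 4 \cdot 604^{2}\right) + 490918} = \frac{604500}{\left(16 + 4 \cdot 364816\right) + 490918} = \frac{604500}{\left(16 + 1459264\right) + 490918} = \frac{604500}{1459280 + 490918} = \frac{604500}{1950198} = 604500 \cdot \frac{1}{1950198} = \frac{100750}{325033}$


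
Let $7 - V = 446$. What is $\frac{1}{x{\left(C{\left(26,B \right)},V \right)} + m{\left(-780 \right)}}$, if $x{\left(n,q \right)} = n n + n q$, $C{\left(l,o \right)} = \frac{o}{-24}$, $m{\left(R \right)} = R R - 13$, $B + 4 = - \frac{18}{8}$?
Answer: $\frac{9216}{5605841617} \approx 1.644 \cdot 10^{-6}$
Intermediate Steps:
$B = - \frac{25}{4}$ ($B = -4 - \frac{18}{8} = -4 - \frac{9}{4} = - \frac{25}{4} \approx -6.25$)
$m{\left(R \right)} = -13 + R^{2}$ ($m{\left(R \right)} = R^{2} - 13 = -13 + R^{2}$)
$V = -439$ ($V = 7 - 446 = -439$)
$C{\left(l,o \right)} = - \frac{o}{24}$ ($C{\left(l,o \right)} = o \left(- \frac{1}{24}\right) = - \frac{o}{24}$)
$x{\left(n,q \right)} = n^{2} + n q$
$\frac{1}{x{\left(C{\left(26,B \right)},V \right)} + m{\left(-780 \right)}} = \frac{1}{\left(- \frac{1}{24}\right) \left(- \frac{25}{4}\right) \left(\left(- \frac{1}{24}\right) \left(- \frac{25}{4}\right) - 439\right) - \left(13 - \left(-780\right)^{2}\right)} = \frac{1}{\frac{25 \left(\frac{25}{96} - 439\right)}{96} + \left(-13 + 608400\right)} = \frac{1}{\frac{25}{96} \left(- \frac{42119}{96}\right) + 608387} = \frac{1}{- \frac{1052975}{9216} + 608387} = \frac{1}{\frac{5605841617}{9216}} = \frac{9216}{5605841617}$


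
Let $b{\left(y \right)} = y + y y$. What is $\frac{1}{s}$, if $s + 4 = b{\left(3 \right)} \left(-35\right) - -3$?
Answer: $- \frac{1}{421} \approx -0.0023753$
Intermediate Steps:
$b{\left(y \right)} = y + y^{2}$
$s = -421$ ($s = -4 + \left(3 \left(1 + 3\right) \left(-35\right) - -3\right) = -4 + \left(3 \cdot 4 \left(-35\right) + \left(-11 + 14\right)\right) = -4 + \left(12 \left(-35\right) + 3\right) = -4 + \left(-420 + 3\right) = -4 - 417 = -421$)
$\frac{1}{s} = \frac{1}{-421} = - \frac{1}{421}$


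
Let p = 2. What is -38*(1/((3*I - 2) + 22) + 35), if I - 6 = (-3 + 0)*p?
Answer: -13319/10 ≈ -1331.9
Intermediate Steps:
I = 0 (I = 6 + (-3 + 0)*2 = 6 - 3*2 = 6 - 6 = 0)
-38*(1/((3*I - 2) + 22) + 35) = -38*(1/((3*0 - 2) + 22) + 35) = -38*(1/((0 - 2) + 22) + 35) = -38*(1/(-2 + 22) + 35) = -38*(1/20 + 35) = -38*701/20 = -13319/10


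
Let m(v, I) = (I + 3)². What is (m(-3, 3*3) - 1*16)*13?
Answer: 1664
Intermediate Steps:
m(v, I) = (3 + I)²
(m(-3, 3*3) - 1*16)*13 = ((3 + 3*3)² - 1*16)*13 = ((3 + 9)² - 16)*13 = (12² - 16)*13 = (144 - 16)*13 = 128*13 = 1664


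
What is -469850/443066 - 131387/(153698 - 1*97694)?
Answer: -3251022767/954364164 ≈ -3.4065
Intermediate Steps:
-469850/443066 - 131387/(153698 - 1*97694) = -469850*1/443066 - 131387/(153698 - 97694) = -234925/221533 - 131387/56004 = -3251022767/954364164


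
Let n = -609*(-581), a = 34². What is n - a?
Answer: 352673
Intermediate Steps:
a = 1156
n = 353829
n - a = 353829 - 1*1156 = 353829 - 1156 = 352673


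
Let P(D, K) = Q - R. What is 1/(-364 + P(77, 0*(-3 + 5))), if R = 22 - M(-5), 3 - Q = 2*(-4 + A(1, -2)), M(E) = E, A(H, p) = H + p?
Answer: -1/378 ≈ -0.0026455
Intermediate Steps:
Q = 13 (Q = 3 - 2*(-4 + (1 - 2)) = 3 - 2*(-4 - 1) = 3 - 2*(-5) = 3 - 1*(-10) = 3 + 10 = 13)
R = 27 (R = 22 - 1*(-5) = 22 + 5 = 27)
P(D, K) = -14 (P(D, K) = 13 - 1*27 = 13 - 27 = -14)
1/(-364 + P(77, 0*(-3 + 5))) = 1/(-364 - 14) = 1/(-378) = -1/378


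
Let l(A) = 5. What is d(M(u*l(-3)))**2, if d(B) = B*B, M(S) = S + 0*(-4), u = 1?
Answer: 625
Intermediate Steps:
M(S) = S (M(S) = S + 0 = S)
d(B) = B**2
d(M(u*l(-3)))**2 = ((1*5)**2)**2 = (5**2)**2 = 25**2 = 625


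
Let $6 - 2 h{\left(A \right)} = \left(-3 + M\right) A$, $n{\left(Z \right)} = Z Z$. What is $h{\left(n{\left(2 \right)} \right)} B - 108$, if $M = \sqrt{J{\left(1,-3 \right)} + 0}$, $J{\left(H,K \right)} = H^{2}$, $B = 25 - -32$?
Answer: $291$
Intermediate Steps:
$B = 57$ ($B = 25 + 32 = 57$)
$n{\left(Z \right)} = Z^{2}$
$M = 1$ ($M = \sqrt{1^{2} + 0} = \sqrt{1 + 0} = \sqrt{1} = 1$)
$h{\left(A \right)} = 3 + A$ ($h{\left(A \right)} = 3 - \frac{\left(-3 + 1\right) A}{2} = 3 - \frac{\left(-2\right) A}{2} = 3 + A$)
$h{\left(n{\left(2 \right)} \right)} B - 108 = \left(3 + 2^{2}\right) 57 - 108 = \left(3 + 4\right) 57 - 108 = 7 \cdot 57 - 108 = 399 - 108 = 291$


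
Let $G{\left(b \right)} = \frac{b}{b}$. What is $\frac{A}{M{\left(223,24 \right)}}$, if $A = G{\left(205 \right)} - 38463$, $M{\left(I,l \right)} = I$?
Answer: $- \frac{38462}{223} \approx -172.48$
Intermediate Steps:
$G{\left(b \right)} = 1$
$A = -38462$ ($A = 1 - 38463 = -38462$)
$\frac{A}{M{\left(223,24 \right)}} = - \frac{38462}{223}$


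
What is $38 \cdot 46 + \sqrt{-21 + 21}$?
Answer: $1748$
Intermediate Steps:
$38 \cdot 46 + \sqrt{-21 + 21} = 1748 + \sqrt{0} = 1748 + 0 = 1748$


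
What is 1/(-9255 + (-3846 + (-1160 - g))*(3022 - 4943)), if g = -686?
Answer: 1/8289465 ≈ 1.2063e-7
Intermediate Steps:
1/(-9255 + (-3846 + (-1160 - g))*(3022 - 4943)) = 1/(-9255 + (-3846 + (-1160 - 1*(-686)))*(3022 - 4943)) = 1/(-9255 + (-3846 + (-1160 + 686))*(-1921)) = 1/(-9255 + (-3846 - 474)*(-1921)) = 1/(-9255 - 4320*(-1921)) = 1/(-9255 + 8298720) = 1/8289465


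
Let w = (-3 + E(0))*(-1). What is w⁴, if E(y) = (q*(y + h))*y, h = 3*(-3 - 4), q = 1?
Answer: 81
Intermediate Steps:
h = -21 (h = 3*(-7) = -21)
E(y) = y*(-21 + y) (E(y) = (1*(y - 21))*y = (1*(-21 + y))*y = (-21 + y)*y = y*(-21 + y))
w = 3 (w = (-3 + 0*(-21 + 0))*(-1) = (-3 + 0*(-21))*(-1) = (-3 + 0)*(-1) = -3*(-1) = 3)
w⁴ = 3⁴ = 81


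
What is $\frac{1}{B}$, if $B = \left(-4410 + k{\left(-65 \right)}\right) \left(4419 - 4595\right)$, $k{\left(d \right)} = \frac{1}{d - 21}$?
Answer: $\frac{43}{33374968} \approx 1.2884 \cdot 10^{-6}$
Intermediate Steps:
$k{\left(d \right)} = \frac{1}{-21 + d}$
$B = \frac{33374968}{43}$ ($B = \left(-4410 + \frac{1}{-21 - 65}\right) \left(4419 - 4595\right) = \left(-4410 + \frac{1}{-86}\right) \left(-176\right) = \left(-4410 - \frac{1}{86}\right) \left(-176\right) = \left(- \frac{379261}{86}\right) \left(-176\right) = \frac{33374968}{43} \approx 7.7616 \cdot 10^{5}$)
$\frac{1}{B} = \frac{1}{\frac{33374968}{43}} = \frac{43}{33374968}$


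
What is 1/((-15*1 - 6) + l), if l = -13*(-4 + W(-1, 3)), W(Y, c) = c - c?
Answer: 1/31 ≈ 0.032258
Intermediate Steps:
W(Y, c) = 0
l = 52 (l = -13*(-4 + 0) = -13*(-4) = 52)
1/((-15*1 - 6) + l) = 1/((-15*1 - 6) + 52) = 1/((-15 - 6) + 52) = 1/(-21 + 52) = 1/31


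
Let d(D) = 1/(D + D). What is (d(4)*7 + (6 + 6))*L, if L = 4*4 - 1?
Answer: 1545/8 ≈ 193.13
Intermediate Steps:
d(D) = 1/(2*D)
L = 15 (L = 16 - 1 = 15)
(d(4)*7 + (6 + 6))*L = (((½)/4)*7 + (6 + 6))*15 = (((½)*(¼))*7 + 12)*15 = ((⅛)*7 + 12)*15 = (7/8 + 12)*15 = (103/8)*15 = 1545/8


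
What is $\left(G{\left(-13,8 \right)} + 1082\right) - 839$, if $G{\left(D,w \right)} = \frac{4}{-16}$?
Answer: $\frac{971}{4} \approx 242.75$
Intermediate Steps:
$G{\left(D,w \right)} = - \frac{1}{4}$ ($G{\left(D,w \right)} = 4 \left(- \frac{1}{16}\right) = - \frac{1}{4}$)
$\left(G{\left(-13,8 \right)} + 1082\right) - 839 = \left(- \frac{1}{4} + 1082\right) - 839 = \frac{4327}{4} - 839 = \frac{971}{4}$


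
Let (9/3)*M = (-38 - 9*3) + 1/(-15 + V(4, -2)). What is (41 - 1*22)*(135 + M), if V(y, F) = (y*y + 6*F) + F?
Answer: 27987/13 ≈ 2152.8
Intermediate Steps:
V(y, F) = y² + 7*F (V(y, F) = (y² + 6*F) + F = y² + 7*F)
M = -282/13 (M = ((-38 - 9*3) + 1/(-15 + (4² + 7*(-2))))/3 = ((-38 - 27) + 1/(-15 + (16 - 14)))/3 = (-65 + 1/(-15 + 2))/3 = (-65 + 1/(-13))/3 = (-65 - 1/13)/3 = (⅓)*(-846/13) = -282/13 ≈ -21.692)
(41 - 1*22)*(135 + M) = (41 - 1*22)*(135 - 282/13) = (41 - 22)*(1473/13) = 19*(1473/13) = 27987/13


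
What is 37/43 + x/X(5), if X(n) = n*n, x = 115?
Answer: 1174/215 ≈ 5.4605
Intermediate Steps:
X(n) = n²
37/43 + x/X(5) = 37/43 + 115/(5²) = 37*(1/43) + 115/25 = 37/43 + 115*(1/25) = 37/43 + 23/5 = 1174/215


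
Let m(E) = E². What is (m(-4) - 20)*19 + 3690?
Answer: 3614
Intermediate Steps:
(m(-4) - 20)*19 + 3690 = ((-4)² - 20)*19 + 3690 = (16 - 20)*19 + 3690 = -4*19 + 3690 = -76 + 3690 = 3614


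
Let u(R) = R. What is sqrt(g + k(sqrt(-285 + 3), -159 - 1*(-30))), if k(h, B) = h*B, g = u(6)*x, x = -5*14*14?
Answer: sqrt(-5880 - 129*I*sqrt(282)) ≈ 13.899 - 77.931*I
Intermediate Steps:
x = -980 (x = -70*14 = -980)
g = -5880 (g = 6*(-980) = -5880)
k(h, B) = B*h
sqrt(g + k(sqrt(-285 + 3), -159 - 1*(-30))) = sqrt(-5880 + (-159 - 1*(-30))*sqrt(-285 + 3)) = sqrt(-5880 + (-159 + 30)*sqrt(-282)) = sqrt(-5880 - 129*I*sqrt(282))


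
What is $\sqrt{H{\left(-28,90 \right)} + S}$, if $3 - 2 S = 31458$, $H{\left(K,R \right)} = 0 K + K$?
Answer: $\frac{i \sqrt{63022}}{2} \approx 125.52 i$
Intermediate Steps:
$H{\left(K,R \right)} = K$ ($H{\left(K,R \right)} = 0 + K = K$)
$S = - \frac{31455}{2}$ ($S = \frac{3}{2} - 15729 = - \frac{31455}{2} \approx -15728.0$)
$\sqrt{H{\left(-28,90 \right)} + S} = \sqrt{-28 - \frac{31455}{2}} = \sqrt{- \frac{31511}{2}} = \frac{i \sqrt{63022}}{2}$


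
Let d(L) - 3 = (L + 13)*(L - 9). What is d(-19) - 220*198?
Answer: -43389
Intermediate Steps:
d(L) = 3 + (-9 + L)*(13 + L) (d(L) = 3 + (L + 13)*(L - 9) = 3 + (13 + L)*(-9 + L) = 3 + (-9 + L)*(13 + L))
d(-19) - 220*198 = (-114 + (-19)² + 4*(-19)) - 220*198 = (-114 + 361 - 76) - 43560 = 171 - 43560 = -43389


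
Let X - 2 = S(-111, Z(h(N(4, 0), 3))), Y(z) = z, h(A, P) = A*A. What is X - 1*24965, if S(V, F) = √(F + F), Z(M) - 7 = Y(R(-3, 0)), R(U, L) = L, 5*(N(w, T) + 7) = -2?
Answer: -24963 + √14 ≈ -24959.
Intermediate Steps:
N(w, T) = -37/5 (N(w, T) = -7 + (⅕)*(-2) = -7 - ⅖ = -37/5)
h(A, P) = A²
Z(M) = 7 (Z(M) = 7 + 0 = 7)
S(V, F) = √2*√F (S(V, F) = √(2*F) = √2*√F)
X = 2 + √14 (X = 2 + √2*√7 = 2 + √14 ≈ 5.7417)
X - 1*24965 = (2 + √14) - 1*24965 = (2 + √14) - 24965 = -24963 + √14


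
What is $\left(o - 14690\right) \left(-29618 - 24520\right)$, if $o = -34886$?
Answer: $2683945488$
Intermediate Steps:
$\left(o - 14690\right) \left(-29618 - 24520\right) = \left(-34886 - 14690\right) \left(-29618 - 24520\right) = \left(-49576\right) \left(-54138\right) = 2683945488$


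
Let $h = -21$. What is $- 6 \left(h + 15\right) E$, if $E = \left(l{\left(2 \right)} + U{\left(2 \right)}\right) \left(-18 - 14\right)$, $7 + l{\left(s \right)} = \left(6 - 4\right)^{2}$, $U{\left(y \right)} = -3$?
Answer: $6912$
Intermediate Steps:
$l{\left(s \right)} = -3$ ($l{\left(s \right)} = -7 + \left(6 - 4\right)^{2} = -7 + 2^{2} = -7 + 4 = -3$)
$E = 192$ ($E = \left(-3 - 3\right) \left(-18 - 14\right) = \left(-6\right) \left(-32\right) = 192$)
$- 6 \left(h + 15\right) E = - 6 \left(-21 + 15\right) 192 = \left(-6\right) \left(-6\right) 192 = 36 \cdot 192 = 6912$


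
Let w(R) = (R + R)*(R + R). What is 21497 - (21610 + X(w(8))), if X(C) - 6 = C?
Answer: -375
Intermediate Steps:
w(R) = 4*R² (w(R) = (2*R)*(2*R) = 4*R²)
X(C) = 6 + C
21497 - (21610 + X(w(8))) = 21497 - (21610 + (6 + 4*8²)) = 21497 - (21610 + (6 + 4*64)) = 21497 - (21610 + (6 + 256)) = 21497 - (21610 + 262) = 21497 - 1*21872 = 21497 - 21872 = -375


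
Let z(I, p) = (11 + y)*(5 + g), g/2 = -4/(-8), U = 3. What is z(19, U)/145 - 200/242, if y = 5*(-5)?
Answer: -24664/17545 ≈ -1.4058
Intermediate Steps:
y = -25
g = 1 (g = 2*(-4/(-8)) = 2*(-4*(-1/8)) = 2*(1/2) = 1)
z(I, p) = -84 (z(I, p) = (11 - 25)*(5 + 1) = -14*6 = -84)
z(19, U)/145 - 200/242 = -84/145 - 200/242 = -84*1/145 - 200*1/242 = -84/145 - 100/121 = -24664/17545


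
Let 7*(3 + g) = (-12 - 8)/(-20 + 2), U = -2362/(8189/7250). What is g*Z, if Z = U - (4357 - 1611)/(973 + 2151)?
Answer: 684284076709/115120962 ≈ 5944.0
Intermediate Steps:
U = -17124500/8189 (U = -2362/(8189*(1/7250)) = -2362/8189/7250 = -2362*7250/8189 = -17124500/8189 ≈ -2091.2)
g = -179/63 (g = -3 + ((-12 - 8)/(-20 + 2))/7 = -3 + (-20/(-18))/7 = -3 + (-20*(-1/18))/7 = -3 + (⅐)*(10/9) = -3 + 10/63 = -179/63 ≈ -2.8413)
Z = -26759712497/12791218 (Z = -17124500/8189 - (4357 - 1611)/(973 + 2151) = -17124500/8189 - 2746/3124 = -17124500/8189 - 1*1373/1562 = -17124500/8189 - 1373/1562 = -26759712497/12791218 ≈ -2092.0)
g*Z = -179/63*(-26759712497/12791218) = 684284076709/115120962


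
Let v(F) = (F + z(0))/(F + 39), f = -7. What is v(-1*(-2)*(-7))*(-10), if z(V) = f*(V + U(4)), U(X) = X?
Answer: 84/5 ≈ 16.800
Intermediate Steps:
z(V) = -28 - 7*V (z(V) = -7*(V + 4) = -7*(4 + V) = -28 - 7*V)
v(F) = (-28 + F)/(39 + F) (v(F) = (F + (-28 - 7*0))/(F + 39) = (F + (-28 + 0))/(39 + F) = (F - 28)/(39 + F) = (-28 + F)/(39 + F))
v(-1*(-2)*(-7))*(-10) = ((-28 - 1*(-2)*(-7))/(39 - 1*(-2)*(-7)))*(-10) = ((-28 + 2*(-7))/(39 + 2*(-7)))*(-10) = ((-28 - 14)/(39 - 14))*(-10) = (-42/25)*(-10) = ((1/25)*(-42))*(-10) = -42/25*(-10) = 84/5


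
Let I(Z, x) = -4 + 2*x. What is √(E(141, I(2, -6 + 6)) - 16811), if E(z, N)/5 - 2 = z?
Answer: 4*I*√1006 ≈ 126.87*I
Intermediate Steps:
E(z, N) = 10 + 5*z
√(E(141, I(2, -6 + 6)) - 16811) = √((10 + 5*141) - 16811) = √((10 + 705) - 16811) = √(715 - 16811) = √(-16096) = 4*I*√1006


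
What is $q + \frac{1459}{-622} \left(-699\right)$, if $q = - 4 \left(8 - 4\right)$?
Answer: $\frac{1009889}{622} \approx 1623.6$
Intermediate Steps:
$q = -16$ ($q = \left(-4\right) 4 = -16$)
$q + \frac{1459}{-622} \left(-699\right) = -16 + \frac{1459}{-622} \left(-699\right) = -16 + 1459 \left(- \frac{1}{622}\right) \left(-699\right) = -16 - - \frac{1019841}{622} = -16 + \frac{1019841}{622} = \frac{1009889}{622}$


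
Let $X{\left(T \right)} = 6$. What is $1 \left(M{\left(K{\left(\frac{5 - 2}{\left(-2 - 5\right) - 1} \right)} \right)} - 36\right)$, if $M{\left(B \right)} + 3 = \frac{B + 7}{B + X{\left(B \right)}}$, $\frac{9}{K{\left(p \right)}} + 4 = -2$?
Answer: $- \frac{340}{9} \approx -37.778$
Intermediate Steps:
$K{\left(p \right)} = - \frac{3}{2}$ ($K{\left(p \right)} = \frac{9}{-4 - 2} = \frac{9}{-6} = 9 \left(- \frac{1}{6}\right) = - \frac{3}{2}$)
$M{\left(B \right)} = -3 + \frac{7 + B}{6 + B}$ ($M{\left(B \right)} = -3 + \frac{B + 7}{B + 6} = -3 + \frac{7 + B}{6 + B}$)
$1 \left(M{\left(K{\left(\frac{5 - 2}{\left(-2 - 5\right) - 1} \right)} \right)} - 36\right) = 1 \left(\frac{-11 - -3}{6 - \frac{3}{2}} - 36\right) = 1 \left(\frac{-11 + 3}{\frac{9}{2}} - 36\right) = 1 \left(\frac{2}{9} \left(-8\right) - 36\right) = 1 \left(- \frac{16}{9} - 36\right) = 1 \left(- \frac{340}{9}\right) = - \frac{340}{9}$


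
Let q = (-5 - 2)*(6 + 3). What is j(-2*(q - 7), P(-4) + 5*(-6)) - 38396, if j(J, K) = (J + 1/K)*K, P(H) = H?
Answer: -43155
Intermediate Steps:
q = -63 (q = -7*9 = -63)
j(J, K) = K*(J + 1/K)
j(-2*(q - 7), P(-4) + 5*(-6)) - 38396 = (1 + (-2*(-63 - 7))*(-4 + 5*(-6))) - 38396 = (1 + (-2*(-70))*(-4 - 30)) - 38396 = (1 + 140*(-34)) - 38396 = (1 - 4760) - 38396 = -4759 - 38396 = -43155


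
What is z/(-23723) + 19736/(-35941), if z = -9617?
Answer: -122552531/852628343 ≈ -0.14373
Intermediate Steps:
z/(-23723) + 19736/(-35941) = -9617/(-23723) + 19736/(-35941) = -9617*(-1/23723) + 19736*(-1/35941) = 9617/23723 - 19736/35941 = -122552531/852628343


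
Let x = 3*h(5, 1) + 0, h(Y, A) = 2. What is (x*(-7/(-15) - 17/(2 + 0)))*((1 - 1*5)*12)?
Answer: 11568/5 ≈ 2313.6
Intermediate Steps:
x = 6 (x = 3*2 + 0 = 6 + 0 = 6)
(x*(-7/(-15) - 17/(2 + 0)))*((1 - 1*5)*12) = (6*(-7/(-15) - 17/(2 + 0)))*((1 - 1*5)*12) = (6*(-7*(-1/15) - 17/(1*2)))*((1 - 5)*12) = (6*(7/15 - 17/2))*(-4*12) = (6*(7/15 - 17*½))*(-48) = (6*(7/15 - 17/2))*(-48) = (6*(-241/30))*(-48) = -241/5*(-48) = 11568/5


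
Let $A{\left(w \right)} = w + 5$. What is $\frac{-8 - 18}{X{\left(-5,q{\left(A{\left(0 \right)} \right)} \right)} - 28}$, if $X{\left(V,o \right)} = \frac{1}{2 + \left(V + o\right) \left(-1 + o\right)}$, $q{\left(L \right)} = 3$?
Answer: $\frac{52}{57} \approx 0.91228$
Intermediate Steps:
$A{\left(w \right)} = 5 + w$
$X{\left(V,o \right)} = \frac{1}{2 + \left(-1 + o\right) \left(V + o\right)}$
$\frac{-8 - 18}{X{\left(-5,q{\left(A{\left(0 \right)} \right)} \right)} - 28} = \frac{-8 - 18}{\frac{1}{2 + 3^{2} - -5 - 3 - 15} - 28} = - \frac{26}{\frac{1}{2 + 9 + 5 - 3 - 15} - 28} = - \frac{26}{\frac{1}{-2} - 28} = - \frac{26}{- \frac{1}{2} - 28} = - \frac{26}{- \frac{57}{2}} = \left(-26\right) \left(- \frac{2}{57}\right) = \frac{52}{57}$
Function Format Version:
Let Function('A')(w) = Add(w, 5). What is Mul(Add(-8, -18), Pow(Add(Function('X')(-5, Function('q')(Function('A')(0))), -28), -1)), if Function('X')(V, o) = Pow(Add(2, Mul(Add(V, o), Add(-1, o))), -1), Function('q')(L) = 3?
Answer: Rational(52, 57) ≈ 0.91228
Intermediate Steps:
Function('A')(w) = Add(5, w)
Function('X')(V, o) = Pow(Add(2, Mul(Add(-1, o), Add(V, o))), -1)
Mul(Add(-8, -18), Pow(Add(Function('X')(-5, Function('q')(Function('A')(0))), -28), -1)) = Mul(Add(-8, -18), Pow(Add(Pow(Add(2, Pow(3, 2), Mul(-1, -5), Mul(-1, 3), Mul(-5, 3)), -1), -28), -1)) = Mul(-26, Pow(Add(Pow(Add(2, 9, 5, -3, -15), -1), -28), -1)) = Mul(-26, Pow(Add(Pow(-2, -1), -28), -1)) = Mul(-26, Pow(Add(Rational(-1, 2), -28), -1)) = Mul(-26, Pow(Rational(-57, 2), -1)) = Mul(-26, Rational(-2, 57)) = Rational(52, 57)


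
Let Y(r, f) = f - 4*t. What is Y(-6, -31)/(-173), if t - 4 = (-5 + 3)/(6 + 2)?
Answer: 46/173 ≈ 0.26590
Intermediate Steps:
t = 15/4 (t = 4 + (-5 + 3)/(6 + 2) = 4 - 2/8 = 4 - 2*⅛ = 4 - ¼ = 15/4 ≈ 3.7500)
Y(r, f) = -15 + f (Y(r, f) = f - 4*15/4 = f - 15 = -15 + f)
Y(-6, -31)/(-173) = (-15 - 31)/(-173) = -46*(-1/173) = 46/173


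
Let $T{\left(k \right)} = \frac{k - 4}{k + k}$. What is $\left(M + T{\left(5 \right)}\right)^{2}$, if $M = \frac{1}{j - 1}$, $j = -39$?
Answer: $\frac{9}{1600} \approx 0.005625$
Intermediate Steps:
$T{\left(k \right)} = \frac{-4 + k}{2 k}$
$M = - \frac{1}{40}$ ($M = \frac{1}{-39 - 1} = \frac{1}{-40} = - \frac{1}{40} \approx -0.025$)
$\left(M + T{\left(5 \right)}\right)^{2} = \left(- \frac{1}{40} + \frac{-4 + 5}{2 \cdot 5}\right)^{2} = \left(- \frac{1}{40} + \frac{1}{2} \cdot \frac{1}{5} \cdot 1\right)^{2} = \left(- \frac{1}{40} + \frac{1}{10}\right)^{2} = \left(\frac{3}{40}\right)^{2} = \frac{9}{1600}$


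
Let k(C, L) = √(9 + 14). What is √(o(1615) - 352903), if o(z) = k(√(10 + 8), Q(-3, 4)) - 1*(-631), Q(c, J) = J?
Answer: √(-352272 + √23) ≈ 593.52*I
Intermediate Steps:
k(C, L) = √23
o(z) = 631 + √23 (o(z) = √23 - 1*(-631) = √23 + 631 = 631 + √23)
√(o(1615) - 352903) = √((631 + √23) - 352903) = √(-352272 + √23)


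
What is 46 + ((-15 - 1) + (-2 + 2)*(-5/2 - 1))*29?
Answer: -418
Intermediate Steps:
46 + ((-15 - 1) + (-2 + 2)*(-5/2 - 1))*29 = 46 + (-16 + 0*(-5*½ - 1))*29 = 46 + (-16 + 0*(-5/2 - 1))*29 = 46 + (-16 + 0*(-7/2))*29 = 46 + (-16 + 0)*29 = 46 - 16*29 = 46 - 464 = -418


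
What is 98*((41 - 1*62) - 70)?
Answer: -8918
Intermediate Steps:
98*((41 - 1*62) - 70) = 98*((41 - 62) - 70) = 98*(-21 - 70) = 98*(-91) = -8918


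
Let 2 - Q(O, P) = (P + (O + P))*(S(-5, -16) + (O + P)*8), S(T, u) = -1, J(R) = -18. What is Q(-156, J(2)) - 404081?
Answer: -671535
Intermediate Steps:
Q(O, P) = 2 - (O + 2*P)*(-1 + 8*O + 8*P) (Q(O, P) = 2 - (P + (O + P))*(-1 + (O + P)*8) = 2 - (O + 2*P)*(-1 + (8*O + 8*P)) = 2 - (O + 2*P)*(-1 + 8*O + 8*P))
Q(-156, J(2)) - 404081 = (2 - 156 - 16*(-18)² - 8*(-156)² + 2*(-18) - 24*(-156)*(-18)) - 404081 = (2 - 156 - 16*324 - 8*24336 - 36 - 67392) - 404081 = (2 - 156 - 5184 - 194688 - 36 - 67392) - 404081 = -267454 - 404081 = -671535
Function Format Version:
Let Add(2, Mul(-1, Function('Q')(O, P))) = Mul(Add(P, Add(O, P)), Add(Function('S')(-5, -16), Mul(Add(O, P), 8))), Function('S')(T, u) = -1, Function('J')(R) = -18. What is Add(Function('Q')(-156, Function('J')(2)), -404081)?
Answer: -671535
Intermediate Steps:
Function('Q')(O, P) = Add(2, Mul(-1, Add(O, Mul(2, P)), Add(-1, Mul(8, O), Mul(8, P)))) (Function('Q')(O, P) = Add(2, Mul(-1, Mul(Add(P, Add(O, P)), Add(-1, Mul(Add(O, P), 8))))) = Add(2, Mul(-1, Mul(Add(O, Mul(2, P)), Add(-1, Add(Mul(8, O), Mul(8, P)))))) = Add(2, Mul(-1, Mul(Add(O, Mul(2, P)), Add(-1, Mul(8, O), Mul(8, P))))) = Add(2, Mul(-1, Add(O, Mul(2, P)), Add(-1, Mul(8, O), Mul(8, P)))))
Add(Function('Q')(-156, Function('J')(2)), -404081) = Add(Add(2, -156, Mul(-16, Pow(-18, 2)), Mul(-8, Pow(-156, 2)), Mul(2, -18), Mul(-24, -156, -18)), -404081) = Add(Add(2, -156, Mul(-16, 324), Mul(-8, 24336), -36, -67392), -404081) = Add(Add(2, -156, -5184, -194688, -36, -67392), -404081) = Add(-267454, -404081) = -671535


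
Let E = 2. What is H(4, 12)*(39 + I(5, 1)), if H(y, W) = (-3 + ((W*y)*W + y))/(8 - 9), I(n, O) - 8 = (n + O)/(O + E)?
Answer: -28273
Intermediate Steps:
I(n, O) = 8 + (O + n)/(2 + O) (I(n, O) = 8 + (n + O)/(O + 2) = 8 + (O + n)/(2 + O))
H(y, W) = 3 - y - y*W² (H(y, W) = (-3 + (y*W² + y))/(-1) = (-3 + (y + y*W²))*(-1) = (-3 + y + y*W²)*(-1) = 3 - y - y*W²)
H(4, 12)*(39 + I(5, 1)) = (3 - 1*4 - 1*4*12²)*(39 + (16 + 5 + 9*1)/(2 + 1)) = (3 - 4 - 1*4*144)*(39 + (16 + 5 + 9)/3) = (3 - 4 - 576)*(39 + (⅓)*30) = -577*(39 + 10) = -577*49 = -28273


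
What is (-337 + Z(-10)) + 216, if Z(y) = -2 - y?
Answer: -113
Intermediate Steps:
(-337 + Z(-10)) + 216 = (-337 + (-2 - 1*(-10))) + 216 = (-337 + (-2 + 10)) + 216 = (-337 + 8) + 216 = -329 + 216 = -113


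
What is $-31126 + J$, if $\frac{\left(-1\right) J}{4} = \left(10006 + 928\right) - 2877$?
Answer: $-63354$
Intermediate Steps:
$J = -32228$ ($J = - 4 \left(\left(10006 + 928\right) - 2877\right) = - 4 \left(10934 - 2877\right) = \left(-4\right) 8057 = -32228$)
$-31126 + J = -31126 - 32228 = -63354$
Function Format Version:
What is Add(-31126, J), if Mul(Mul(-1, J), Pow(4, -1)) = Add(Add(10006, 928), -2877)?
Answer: -63354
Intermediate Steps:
J = -32228 (J = Mul(-4, Add(Add(10006, 928), -2877)) = Mul(-4, Add(10934, -2877)) = Mul(-4, 8057) = -32228)
Add(-31126, J) = Add(-31126, -32228) = -63354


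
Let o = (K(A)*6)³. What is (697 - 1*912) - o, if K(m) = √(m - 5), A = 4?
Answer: -215 + 216*I ≈ -215.0 + 216.0*I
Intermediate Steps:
K(m) = √(-5 + m)
o = -216*I (o = (√(-5 + 4)*6)³ = (√(-1)*6)³ = (I*6)³ = (6*I)³ = -216*I ≈ -216.0*I)
(697 - 1*912) - o = (697 - 1*912) - (-216)*I = (697 - 912) + 216*I = -215 + 216*I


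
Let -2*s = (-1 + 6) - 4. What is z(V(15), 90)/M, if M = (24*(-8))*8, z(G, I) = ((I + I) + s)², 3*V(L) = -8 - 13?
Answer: -128881/6144 ≈ -20.977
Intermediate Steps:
V(L) = -7 (V(L) = (-8 - 13)/3 = (⅓)*(-21) = -7)
s = -½ (s = -((-1 + 6) - 4)/2 = -(5 - 4)/2 = -½*1 = -½ ≈ -0.50000)
z(G, I) = (-½ + 2*I)² (z(G, I) = ((I + I) - ½)² = (2*I - ½)² = (-½ + 2*I)²)
M = -1536 (M = -192*8 = -1536)
z(V(15), 90)/M = ((-1 + 4*90)²/4)/(-1536) = ((-1 + 360)²/4)*(-1/1536) = ((¼)*359²)*(-1/1536) = ((¼)*128881)*(-1/1536) = (128881/4)*(-1/1536) = -128881/6144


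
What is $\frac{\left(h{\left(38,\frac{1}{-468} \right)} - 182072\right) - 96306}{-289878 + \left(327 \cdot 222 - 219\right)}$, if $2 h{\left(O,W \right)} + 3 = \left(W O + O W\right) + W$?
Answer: $\frac{260563289}{203582808} \approx 1.2799$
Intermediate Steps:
$h{\left(O,W \right)} = - \frac{3}{2} + \frac{W}{2} + O W$ ($h{\left(O,W \right)} = - \frac{3}{2} + \frac{\left(W O + O W\right) + W}{2} = - \frac{3}{2} + \frac{\left(O W + O W\right) + W}{2} = - \frac{3}{2} + \frac{2 O W + W}{2} = - \frac{3}{2} + \frac{W + 2 O W}{2} = - \frac{3}{2} + \left(\frac{W}{2} + O W\right) = - \frac{3}{2} + \frac{W}{2} + O W$)
$\frac{\left(h{\left(38,\frac{1}{-468} \right)} - 182072\right) - 96306}{-289878 + \left(327 \cdot 222 - 219\right)} = \frac{\left(\left(- \frac{3}{2} + \frac{1}{2 \left(-468\right)} + \frac{38}{-468}\right) - 182072\right) - 96306}{-289878 + \left(327 \cdot 222 - 219\right)} = \frac{\left(\left(- \frac{3}{2} + \frac{1}{2} \left(- \frac{1}{468}\right) + 38 \left(- \frac{1}{468}\right)\right) - 182072\right) - 96306}{-289878 + \left(72594 - 219\right)} = \frac{\left(\left(- \frac{3}{2} - \frac{1}{936} - \frac{19}{234}\right) - 182072\right) - 96306}{-289878 + 72375} = \frac{\left(- \frac{1481}{936} - 182072\right) - 96306}{-217503} = \left(- \frac{170420873}{936} - 96306\right) \left(- \frac{1}{217503}\right) = \left(- \frac{260563289}{936}\right) \left(- \frac{1}{217503}\right) = \frac{260563289}{203582808}$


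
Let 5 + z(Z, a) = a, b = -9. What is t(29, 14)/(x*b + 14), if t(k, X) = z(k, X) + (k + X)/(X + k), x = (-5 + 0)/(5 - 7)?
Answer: -20/17 ≈ -1.1765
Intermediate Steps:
z(Z, a) = -5 + a
x = 5/2 (x = -5/(-2) = -5*(-1/2) = 5/2 ≈ 2.5000)
t(k, X) = -4 + X (t(k, X) = (-5 + X) + (k + X)/(X + k) = (-5 + X) + (X + k)/(X + k) = (-5 + X) + 1 = -4 + X)
t(29, 14)/(x*b + 14) = (-4 + 14)/((5/2)*(-9) + 14) = 10/(-45/2 + 14) = 10/(-17/2) = 10*(-2/17) = -20/17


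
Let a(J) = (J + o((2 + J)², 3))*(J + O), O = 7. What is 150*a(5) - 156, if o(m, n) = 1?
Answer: 10644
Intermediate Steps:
a(J) = (1 + J)*(7 + J) (a(J) = (J + 1)*(J + 7) = (1 + J)*(7 + J))
150*a(5) - 156 = 150*(7 + 5² + 8*5) - 156 = 150*(7 + 25 + 40) - 156 = 150*72 - 156 = 10800 - 156 = 10644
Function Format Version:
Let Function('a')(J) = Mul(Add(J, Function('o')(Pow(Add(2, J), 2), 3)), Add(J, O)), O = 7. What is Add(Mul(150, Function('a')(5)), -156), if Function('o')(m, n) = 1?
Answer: 10644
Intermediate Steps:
Function('a')(J) = Mul(Add(1, J), Add(7, J)) (Function('a')(J) = Mul(Add(J, 1), Add(J, 7)) = Mul(Add(1, J), Add(7, J)))
Add(Mul(150, Function('a')(5)), -156) = Add(Mul(150, Add(7, Pow(5, 2), Mul(8, 5))), -156) = Add(Mul(150, Add(7, 25, 40)), -156) = Add(Mul(150, 72), -156) = Add(10800, -156) = 10644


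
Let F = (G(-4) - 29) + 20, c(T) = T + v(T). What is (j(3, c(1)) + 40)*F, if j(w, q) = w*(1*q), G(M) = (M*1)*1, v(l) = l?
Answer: -598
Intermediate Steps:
c(T) = 2*T (c(T) = T + T = 2*T)
G(M) = M (G(M) = M*1 = M)
j(w, q) = q*w (j(w, q) = w*q = q*w)
F = -13 (F = (-4 - 29) + 20 = -33 + 20 = -13)
(j(3, c(1)) + 40)*F = ((2*1)*3 + 40)*(-13) = (2*3 + 40)*(-13) = (6 + 40)*(-13) = 46*(-13) = -598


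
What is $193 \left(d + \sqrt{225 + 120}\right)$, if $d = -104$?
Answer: $-20072 + 193 \sqrt{345} \approx -16487.0$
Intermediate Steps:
$193 \left(d + \sqrt{225 + 120}\right) = 193 \left(-104 + \sqrt{225 + 120}\right) = 193 \left(-104 + \sqrt{345}\right) = -20072 + 193 \sqrt{345}$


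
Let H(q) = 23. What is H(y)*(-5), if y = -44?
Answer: -115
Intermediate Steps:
H(y)*(-5) = 23*(-5) = -115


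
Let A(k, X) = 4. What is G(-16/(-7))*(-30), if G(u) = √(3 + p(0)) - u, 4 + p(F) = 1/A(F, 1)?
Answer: 480/7 - 15*I*√3 ≈ 68.571 - 25.981*I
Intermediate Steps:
p(F) = -15/4 (p(F) = -4 + 1/4 = -4 + ¼ = -15/4)
G(u) = -u + I*√3/2 (G(u) = √(3 - 15/4) - u = √(-¾) - u = I*√3/2 - u = -u + I*√3/2)
G(-16/(-7))*(-30) = (-(-16)/(-7) + I*√3/2)*(-30) = (-(-16)*(-1)/7 + I*√3/2)*(-30) = (-1*16/7 + I*√3/2)*(-30) = (-16/7 + I*√3/2)*(-30) = 480/7 - 15*I*√3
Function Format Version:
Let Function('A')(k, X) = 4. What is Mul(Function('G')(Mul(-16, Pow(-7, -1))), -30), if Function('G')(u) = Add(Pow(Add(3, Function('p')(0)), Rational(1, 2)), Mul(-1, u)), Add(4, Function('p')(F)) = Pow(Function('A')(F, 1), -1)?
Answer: Add(Rational(480, 7), Mul(-15, I, Pow(3, Rational(1, 2)))) ≈ Add(68.571, Mul(-25.981, I))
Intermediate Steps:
Function('p')(F) = Rational(-15, 4) (Function('p')(F) = Add(-4, Pow(4, -1)) = Add(-4, Rational(1, 4)) = Rational(-15, 4))
Function('G')(u) = Add(Mul(-1, u), Mul(Rational(1, 2), I, Pow(3, Rational(1, 2)))) (Function('G')(u) = Add(Pow(Add(3, Rational(-15, 4)), Rational(1, 2)), Mul(-1, u)) = Add(Pow(Rational(-3, 4), Rational(1, 2)), Mul(-1, u)) = Add(Mul(Rational(1, 2), I, Pow(3, Rational(1, 2))), Mul(-1, u)) = Add(Mul(-1, u), Mul(Rational(1, 2), I, Pow(3, Rational(1, 2)))))
Mul(Function('G')(Mul(-16, Pow(-7, -1))), -30) = Mul(Add(Mul(-1, Mul(-16, Pow(-7, -1))), Mul(Rational(1, 2), I, Pow(3, Rational(1, 2)))), -30) = Mul(Add(Mul(-1, Mul(-16, Rational(-1, 7))), Mul(Rational(1, 2), I, Pow(3, Rational(1, 2)))), -30) = Mul(Add(Mul(-1, Rational(16, 7)), Mul(Rational(1, 2), I, Pow(3, Rational(1, 2)))), -30) = Mul(Add(Rational(-16, 7), Mul(Rational(1, 2), I, Pow(3, Rational(1, 2)))), -30) = Add(Rational(480, 7), Mul(-15, I, Pow(3, Rational(1, 2))))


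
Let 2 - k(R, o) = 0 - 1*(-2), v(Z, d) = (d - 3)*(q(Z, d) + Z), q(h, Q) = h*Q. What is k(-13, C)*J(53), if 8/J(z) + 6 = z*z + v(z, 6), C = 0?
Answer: 0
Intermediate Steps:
q(h, Q) = Q*h
v(Z, d) = (-3 + d)*(Z + Z*d) (v(Z, d) = (d - 3)*(d*Z + Z) = (-3 + d)*(Z*d + Z) = (-3 + d)*(Z + Z*d))
k(R, o) = 0 (k(R, o) = 2 - (0 - 1*(-2)) = 2 - (0 + 2) = 2 - 1*2 = 2 - 2 = 0)
J(z) = 8/(-6 + z² + 21*z) (J(z) = 8/(-6 + (z*z + z*(-3 + 6² - 2*6))) = 8/(-6 + (z² + z*(-3 + 36 - 12))) = 8/(-6 + (z² + z*21)) = 8/(-6 + (z² + 21*z)) = 8/(-6 + z² + 21*z))
k(-13, C)*J(53) = 0*(8/(-6 + 53² + 21*53)) = 0*(8/(-6 + 2809 + 1113)) = 0*(8/3916) = 0*(8*(1/3916)) = 0*(2/979) = 0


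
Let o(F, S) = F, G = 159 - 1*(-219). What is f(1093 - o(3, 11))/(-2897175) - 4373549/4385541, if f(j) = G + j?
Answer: -1408597199807/1411742194075 ≈ -0.99777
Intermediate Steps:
G = 378 (G = 159 + 219 = 378)
f(j) = 378 + j
f(1093 - o(3, 11))/(-2897175) - 4373549/4385541 = (378 + (1093 - 1*3))/(-2897175) - 4373549/4385541 = (378 + (1093 - 3))*(-1/2897175) - 4373549*1/4385541 = (378 + 1090)*(-1/2897175) - 4373549/4385541 = 1468*(-1/2897175) - 4373549/4385541 = -1468/2897175 - 4373549/4385541 = -1408597199807/1411742194075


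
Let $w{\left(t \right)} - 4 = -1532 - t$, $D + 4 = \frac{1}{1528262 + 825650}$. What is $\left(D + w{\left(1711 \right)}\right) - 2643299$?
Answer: $- \frac{6229726972303}{2353912} \approx -2.6465 \cdot 10^{6}$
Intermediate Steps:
$D = - \frac{9415647}{2353912}$ ($D = -4 + \frac{1}{1528262 + 825650} = -4 + \frac{1}{2353912} = - \frac{9415647}{2353912} \approx -4.0$)
$w{\left(t \right)} = -1528 - t$ ($w{\left(t \right)} = 4 - \left(1532 + t\right) = -1528 - t$)
$\left(D + w{\left(1711 \right)}\right) - 2643299 = \left(- \frac{9415647}{2353912} - 3239\right) - 2643299 = - \frac{7633736615}{2353912} - 2643299 = - \frac{6229726972303}{2353912}$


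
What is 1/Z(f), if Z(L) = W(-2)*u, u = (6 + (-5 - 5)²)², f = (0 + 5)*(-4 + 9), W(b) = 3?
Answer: 1/33708 ≈ 2.9667e-5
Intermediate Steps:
f = 25 (f = 5*5 = 25)
u = 11236 (u = (6 + (-10)²)² = (6 + 100)² = 106² = 11236)
Z(L) = 33708 (Z(L) = 3*11236 = 33708)
1/Z(f) = 1/33708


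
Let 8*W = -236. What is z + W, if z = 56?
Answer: 53/2 ≈ 26.500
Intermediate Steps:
W = -59/2 (W = (⅛)*(-236) = -59/2 ≈ -29.500)
z + W = 56 - 59/2 = 53/2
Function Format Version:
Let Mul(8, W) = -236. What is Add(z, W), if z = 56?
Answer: Rational(53, 2) ≈ 26.500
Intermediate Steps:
W = Rational(-59, 2) (W = Mul(Rational(1, 8), -236) = Rational(-59, 2) ≈ -29.500)
Add(z, W) = Add(56, Rational(-59, 2)) = Rational(53, 2)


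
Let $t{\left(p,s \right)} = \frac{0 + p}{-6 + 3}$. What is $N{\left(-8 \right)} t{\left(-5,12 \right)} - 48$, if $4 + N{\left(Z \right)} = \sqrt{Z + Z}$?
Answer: $- \frac{164}{3} + \frac{20 i}{3} \approx -54.667 + 6.6667 i$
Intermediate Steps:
$N{\left(Z \right)} = -4 + \sqrt{2} \sqrt{Z}$ ($N{\left(Z \right)} = -4 + \sqrt{Z + Z} = -4 + \sqrt{2 Z} = -4 + \sqrt{2} \sqrt{Z}$)
$t{\left(p,s \right)} = - \frac{p}{3}$ ($t{\left(p,s \right)} = \frac{p}{-3} = p \left(- \frac{1}{3}\right) = - \frac{p}{3}$)
$N{\left(-8 \right)} t{\left(-5,12 \right)} - 48 = \left(-4 + \sqrt{2} \sqrt{-8}\right) \left(\left(- \frac{1}{3}\right) \left(-5\right)\right) - 48 = \left(-4 + \sqrt{2} \cdot 2 i \sqrt{2}\right) \frac{5}{3} - 48 = \left(-4 + 4 i\right) \frac{5}{3} - 48 = \left(- \frac{20}{3} + \frac{20 i}{3}\right) - 48 = - \frac{164}{3} + \frac{20 i}{3}$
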